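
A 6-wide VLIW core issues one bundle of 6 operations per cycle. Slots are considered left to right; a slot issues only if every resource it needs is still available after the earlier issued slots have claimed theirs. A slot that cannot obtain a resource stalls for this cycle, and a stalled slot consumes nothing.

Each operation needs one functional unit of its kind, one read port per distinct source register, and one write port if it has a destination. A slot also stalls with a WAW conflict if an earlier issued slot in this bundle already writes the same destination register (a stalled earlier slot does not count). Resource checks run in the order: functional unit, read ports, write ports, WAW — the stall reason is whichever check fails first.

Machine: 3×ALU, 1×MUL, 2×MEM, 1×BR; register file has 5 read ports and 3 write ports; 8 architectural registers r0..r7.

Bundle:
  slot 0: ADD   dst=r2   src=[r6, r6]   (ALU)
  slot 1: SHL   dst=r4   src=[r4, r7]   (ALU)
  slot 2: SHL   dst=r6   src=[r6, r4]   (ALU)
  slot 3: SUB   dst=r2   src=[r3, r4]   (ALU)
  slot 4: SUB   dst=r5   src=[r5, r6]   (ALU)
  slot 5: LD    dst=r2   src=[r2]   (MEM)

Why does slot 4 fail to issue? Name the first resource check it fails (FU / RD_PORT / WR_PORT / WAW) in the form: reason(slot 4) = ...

(0) want 1×ALU +1rd +1wr — yes → AL2|MU1|ME2|BR1|rd4|wr2
(1) want 1×ALU +2rd +1wr — yes → AL1|MU1|ME2|BR1|rd2|wr1
(2) want 1×ALU +2rd +1wr — yes → AL0|MU1|ME2|BR1|rd0|wr0
(3) want 1×ALU +2rd +1wr — FU → AL0|MU1|ME2|BR1|rd0|wr0
(4) want 1×ALU +2rd +1wr — FU → AL0|MU1|ME2|BR1|rd0|wr0
(5) want 1×MEM +1rd +1wr — RD_PORT → AL0|MU1|ME2|BR1|rd0|wr0

reason(slot 4) = FU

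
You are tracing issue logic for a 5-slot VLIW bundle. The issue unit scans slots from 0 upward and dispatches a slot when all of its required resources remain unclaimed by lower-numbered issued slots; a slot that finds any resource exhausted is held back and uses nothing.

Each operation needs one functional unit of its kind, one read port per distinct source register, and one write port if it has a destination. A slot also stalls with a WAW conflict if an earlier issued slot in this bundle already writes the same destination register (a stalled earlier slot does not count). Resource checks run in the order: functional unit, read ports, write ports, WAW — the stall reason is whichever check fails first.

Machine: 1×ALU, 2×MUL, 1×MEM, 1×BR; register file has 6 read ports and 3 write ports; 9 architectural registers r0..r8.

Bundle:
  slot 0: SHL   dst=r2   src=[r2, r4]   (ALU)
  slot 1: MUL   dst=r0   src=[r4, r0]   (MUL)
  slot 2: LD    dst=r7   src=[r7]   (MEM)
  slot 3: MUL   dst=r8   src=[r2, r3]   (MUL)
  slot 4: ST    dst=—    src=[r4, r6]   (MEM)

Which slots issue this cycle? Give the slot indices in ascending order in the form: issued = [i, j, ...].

(0) want 1×ALU +2rd +1wr — yes → AL0|MU2|ME1|BR1|rd4|wr2
(1) want 1×MUL +2rd +1wr — yes → AL0|MU1|ME1|BR1|rd2|wr1
(2) want 1×MEM +1rd +1wr — yes → AL0|MU1|ME0|BR1|rd1|wr0
(3) want 1×MUL +2rd +1wr — RD_PORT → AL0|MU1|ME0|BR1|rd1|wr0
(4) want 1×MEM +2rd +0wr — FU → AL0|MU1|ME0|BR1|rd1|wr0

issued = [0, 1, 2]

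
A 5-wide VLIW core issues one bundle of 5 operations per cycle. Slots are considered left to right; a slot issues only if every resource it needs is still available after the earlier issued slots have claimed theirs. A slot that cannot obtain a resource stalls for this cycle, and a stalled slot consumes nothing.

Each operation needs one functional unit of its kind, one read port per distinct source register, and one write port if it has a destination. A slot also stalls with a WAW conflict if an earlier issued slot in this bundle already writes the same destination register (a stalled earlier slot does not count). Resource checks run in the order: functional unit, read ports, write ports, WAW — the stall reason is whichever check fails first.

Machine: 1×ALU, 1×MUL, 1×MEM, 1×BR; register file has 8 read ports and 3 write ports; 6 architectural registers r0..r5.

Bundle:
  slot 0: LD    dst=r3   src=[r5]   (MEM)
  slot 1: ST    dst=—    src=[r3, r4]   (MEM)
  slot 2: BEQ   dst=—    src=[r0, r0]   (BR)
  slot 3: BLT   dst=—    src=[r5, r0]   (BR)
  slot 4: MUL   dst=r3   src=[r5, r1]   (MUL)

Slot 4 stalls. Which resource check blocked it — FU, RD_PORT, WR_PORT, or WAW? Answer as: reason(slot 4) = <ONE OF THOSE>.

(0) want 1×MEM +1rd +1wr — yes → AL1|MU1|ME0|BR1|rd7|wr2
(1) want 1×MEM +2rd +0wr — FU → AL1|MU1|ME0|BR1|rd7|wr2
(2) want 1×BR +1rd +0wr — yes → AL1|MU1|ME0|BR0|rd6|wr2
(3) want 1×BR +2rd +0wr — FU → AL1|MU1|ME0|BR0|rd6|wr2
(4) want 1×MUL +2rd +1wr — WAW → AL1|MU1|ME0|BR0|rd6|wr2

reason(slot 4) = WAW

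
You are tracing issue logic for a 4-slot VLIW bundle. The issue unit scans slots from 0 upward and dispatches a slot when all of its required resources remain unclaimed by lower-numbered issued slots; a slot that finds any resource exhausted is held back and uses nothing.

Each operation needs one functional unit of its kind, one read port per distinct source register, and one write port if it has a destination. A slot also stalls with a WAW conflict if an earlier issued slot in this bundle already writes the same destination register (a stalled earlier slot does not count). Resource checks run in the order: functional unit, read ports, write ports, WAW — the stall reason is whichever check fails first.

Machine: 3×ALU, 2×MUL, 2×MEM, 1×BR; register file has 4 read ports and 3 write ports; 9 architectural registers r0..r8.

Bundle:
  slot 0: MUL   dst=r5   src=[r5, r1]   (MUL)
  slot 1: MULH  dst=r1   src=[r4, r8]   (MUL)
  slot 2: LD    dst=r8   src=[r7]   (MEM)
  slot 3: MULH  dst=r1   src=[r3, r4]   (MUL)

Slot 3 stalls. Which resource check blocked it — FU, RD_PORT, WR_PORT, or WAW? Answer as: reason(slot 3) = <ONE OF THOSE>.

#0 MUL src=r5,r1 dispatched  <A:3 Mu:1 Ld:2 B:1 rd:2 wr:2>
#1 MUL src=r4,r8 dispatched  <A:3 Mu:0 Ld:2 B:1 rd:0 wr:1>
#2 MEM src=r7 held:RD_PORT  <A:3 Mu:0 Ld:2 B:1 rd:0 wr:1>
#3 MUL src=r3,r4 held:FU  <A:3 Mu:0 Ld:2 B:1 rd:0 wr:1>

reason(slot 3) = FU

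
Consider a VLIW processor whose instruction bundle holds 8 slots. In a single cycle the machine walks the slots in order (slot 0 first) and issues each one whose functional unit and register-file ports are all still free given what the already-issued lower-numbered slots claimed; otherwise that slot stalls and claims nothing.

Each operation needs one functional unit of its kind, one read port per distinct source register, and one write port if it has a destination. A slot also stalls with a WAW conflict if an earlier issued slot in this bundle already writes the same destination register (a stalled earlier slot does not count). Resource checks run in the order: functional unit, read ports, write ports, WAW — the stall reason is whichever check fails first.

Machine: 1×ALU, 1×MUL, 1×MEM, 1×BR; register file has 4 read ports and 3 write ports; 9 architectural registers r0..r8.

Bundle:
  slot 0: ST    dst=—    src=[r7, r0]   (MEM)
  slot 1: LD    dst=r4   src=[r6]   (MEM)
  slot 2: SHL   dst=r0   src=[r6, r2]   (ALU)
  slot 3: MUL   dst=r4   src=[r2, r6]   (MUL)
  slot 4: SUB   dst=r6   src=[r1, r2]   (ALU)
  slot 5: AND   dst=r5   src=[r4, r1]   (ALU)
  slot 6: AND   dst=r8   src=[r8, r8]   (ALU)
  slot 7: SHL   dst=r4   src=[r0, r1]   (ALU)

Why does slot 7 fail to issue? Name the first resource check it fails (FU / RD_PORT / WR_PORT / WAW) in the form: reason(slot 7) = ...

[0] MEM needs rd=2 wr=0: ok; after: ALU=1 MUL=1 MEM=0 BR=1, R=2, W=3
[1] MEM needs rd=1 wr=1: FU; after: ALU=1 MUL=1 MEM=0 BR=1, R=2, W=3
[2] ALU needs rd=2 wr=1: ok; after: ALU=0 MUL=1 MEM=0 BR=1, R=0, W=2
[3] MUL needs rd=2 wr=1: RD_PORT; after: ALU=0 MUL=1 MEM=0 BR=1, R=0, W=2
[4] ALU needs rd=2 wr=1: FU; after: ALU=0 MUL=1 MEM=0 BR=1, R=0, W=2
[5] ALU needs rd=2 wr=1: FU; after: ALU=0 MUL=1 MEM=0 BR=1, R=0, W=2
[6] ALU needs rd=1 wr=1: FU; after: ALU=0 MUL=1 MEM=0 BR=1, R=0, W=2
[7] ALU needs rd=2 wr=1: FU; after: ALU=0 MUL=1 MEM=0 BR=1, R=0, W=2

reason(slot 7) = FU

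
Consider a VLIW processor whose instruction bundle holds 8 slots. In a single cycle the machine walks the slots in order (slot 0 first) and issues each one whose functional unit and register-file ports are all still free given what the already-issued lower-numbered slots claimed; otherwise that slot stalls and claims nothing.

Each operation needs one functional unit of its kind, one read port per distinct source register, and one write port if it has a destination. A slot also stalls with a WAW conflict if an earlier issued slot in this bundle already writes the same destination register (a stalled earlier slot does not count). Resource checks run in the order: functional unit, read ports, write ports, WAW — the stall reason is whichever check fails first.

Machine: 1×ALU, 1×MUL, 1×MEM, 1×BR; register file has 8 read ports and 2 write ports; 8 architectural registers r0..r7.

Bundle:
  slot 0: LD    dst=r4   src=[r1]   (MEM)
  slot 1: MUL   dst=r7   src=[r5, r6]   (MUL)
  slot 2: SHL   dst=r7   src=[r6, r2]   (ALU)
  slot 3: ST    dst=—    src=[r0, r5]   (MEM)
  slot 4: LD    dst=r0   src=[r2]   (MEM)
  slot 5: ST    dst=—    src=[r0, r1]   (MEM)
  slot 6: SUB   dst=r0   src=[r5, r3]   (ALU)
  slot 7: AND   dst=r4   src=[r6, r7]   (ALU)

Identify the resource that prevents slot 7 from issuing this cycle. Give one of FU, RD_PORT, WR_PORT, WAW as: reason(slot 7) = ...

reason(slot 7) = WR_PORT

  0. MEM→r4 ⇒ go  {1A/1Mu/0Ld/1B | 7r 1w}
  1. MUL→r7 ⇒ go  {1A/0Mu/0Ld/1B | 5r 0w}
  2. ALU→r7 ⇒ no(WR_PORT)  {1A/0Mu/0Ld/1B | 5r 0w}
  3. MEM ⇒ no(FU)  {1A/0Mu/0Ld/1B | 5r 0w}
  4. MEM→r0 ⇒ no(FU)  {1A/0Mu/0Ld/1B | 5r 0w}
  5. MEM ⇒ no(FU)  {1A/0Mu/0Ld/1B | 5r 0w}
  6. ALU→r0 ⇒ no(WR_PORT)  {1A/0Mu/0Ld/1B | 5r 0w}
  7. ALU→r4 ⇒ no(WR_PORT)  {1A/0Mu/0Ld/1B | 5r 0w}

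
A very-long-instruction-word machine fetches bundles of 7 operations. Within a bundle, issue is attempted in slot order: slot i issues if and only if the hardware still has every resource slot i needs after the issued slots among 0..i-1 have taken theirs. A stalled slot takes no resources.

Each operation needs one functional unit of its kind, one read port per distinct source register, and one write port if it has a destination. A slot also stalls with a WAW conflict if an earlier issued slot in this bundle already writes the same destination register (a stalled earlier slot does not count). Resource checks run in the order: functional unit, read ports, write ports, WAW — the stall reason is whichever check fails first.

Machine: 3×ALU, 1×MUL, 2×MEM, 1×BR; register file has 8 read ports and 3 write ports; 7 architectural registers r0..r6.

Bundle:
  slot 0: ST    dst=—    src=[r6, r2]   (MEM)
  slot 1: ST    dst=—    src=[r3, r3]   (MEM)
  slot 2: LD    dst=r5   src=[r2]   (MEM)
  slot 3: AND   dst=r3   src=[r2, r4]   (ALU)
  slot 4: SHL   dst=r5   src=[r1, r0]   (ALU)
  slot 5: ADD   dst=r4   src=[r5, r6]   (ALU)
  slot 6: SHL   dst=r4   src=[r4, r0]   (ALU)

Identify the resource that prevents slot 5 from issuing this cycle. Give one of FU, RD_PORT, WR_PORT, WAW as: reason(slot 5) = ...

reason(slot 5) = RD_PORT

[0] MEM needs rd=2 wr=0: ok; after: ALU=3 MUL=1 MEM=1 BR=1, R=6, W=3
[1] MEM needs rd=1 wr=0: ok; after: ALU=3 MUL=1 MEM=0 BR=1, R=5, W=3
[2] MEM needs rd=1 wr=1: FU; after: ALU=3 MUL=1 MEM=0 BR=1, R=5, W=3
[3] ALU needs rd=2 wr=1: ok; after: ALU=2 MUL=1 MEM=0 BR=1, R=3, W=2
[4] ALU needs rd=2 wr=1: ok; after: ALU=1 MUL=1 MEM=0 BR=1, R=1, W=1
[5] ALU needs rd=2 wr=1: RD_PORT; after: ALU=1 MUL=1 MEM=0 BR=1, R=1, W=1
[6] ALU needs rd=2 wr=1: RD_PORT; after: ALU=1 MUL=1 MEM=0 BR=1, R=1, W=1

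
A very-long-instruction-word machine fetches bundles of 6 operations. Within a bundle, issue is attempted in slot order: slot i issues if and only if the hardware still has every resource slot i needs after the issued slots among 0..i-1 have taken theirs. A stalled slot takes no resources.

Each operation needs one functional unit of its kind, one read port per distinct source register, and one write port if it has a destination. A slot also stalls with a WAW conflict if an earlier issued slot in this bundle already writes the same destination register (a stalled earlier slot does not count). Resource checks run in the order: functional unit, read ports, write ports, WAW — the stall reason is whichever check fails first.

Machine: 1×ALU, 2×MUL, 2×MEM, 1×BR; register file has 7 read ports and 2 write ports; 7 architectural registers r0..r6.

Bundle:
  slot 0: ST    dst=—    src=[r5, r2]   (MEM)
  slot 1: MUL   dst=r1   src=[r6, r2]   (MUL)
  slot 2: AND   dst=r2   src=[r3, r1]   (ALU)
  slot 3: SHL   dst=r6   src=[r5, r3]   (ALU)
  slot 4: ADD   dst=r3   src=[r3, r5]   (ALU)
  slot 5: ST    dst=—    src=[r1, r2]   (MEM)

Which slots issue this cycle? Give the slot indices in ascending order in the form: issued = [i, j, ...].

issued = [0, 1, 2]

  0. MEM ⇒ go  {1A/2Mu/1Ld/1B | 5r 2w}
  1. MUL→r1 ⇒ go  {1A/1Mu/1Ld/1B | 3r 1w}
  2. ALU→r2 ⇒ go  {0A/1Mu/1Ld/1B | 1r 0w}
  3. ALU→r6 ⇒ no(FU)  {0A/1Mu/1Ld/1B | 1r 0w}
  4. ALU→r3 ⇒ no(FU)  {0A/1Mu/1Ld/1B | 1r 0w}
  5. MEM ⇒ no(RD_PORT)  {0A/1Mu/1Ld/1B | 1r 0w}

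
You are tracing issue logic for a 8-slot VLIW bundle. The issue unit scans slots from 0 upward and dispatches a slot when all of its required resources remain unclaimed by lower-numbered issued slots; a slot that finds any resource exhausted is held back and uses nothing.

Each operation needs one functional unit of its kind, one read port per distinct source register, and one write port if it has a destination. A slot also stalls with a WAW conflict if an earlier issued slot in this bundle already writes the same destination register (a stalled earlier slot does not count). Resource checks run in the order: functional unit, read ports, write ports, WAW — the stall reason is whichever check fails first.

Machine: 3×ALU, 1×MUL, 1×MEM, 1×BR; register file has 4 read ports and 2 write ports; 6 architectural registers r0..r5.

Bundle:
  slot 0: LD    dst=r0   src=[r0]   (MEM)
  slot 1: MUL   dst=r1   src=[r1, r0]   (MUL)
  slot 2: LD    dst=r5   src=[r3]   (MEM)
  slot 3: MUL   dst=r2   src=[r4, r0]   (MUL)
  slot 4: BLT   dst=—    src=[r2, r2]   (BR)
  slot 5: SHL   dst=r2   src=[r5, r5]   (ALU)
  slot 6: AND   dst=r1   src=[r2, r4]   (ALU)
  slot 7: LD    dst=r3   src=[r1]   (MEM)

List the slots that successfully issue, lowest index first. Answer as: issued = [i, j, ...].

issued = [0, 1, 4]

slot 0 (MEM): ISSUE — free A3,Mu1,Ld0,B1 rp3 wp1
slot 1 (MUL): ISSUE — free A3,Mu0,Ld0,B1 rp1 wp0
slot 2 (MEM): stall FU — free A3,Mu0,Ld0,B1 rp1 wp0
slot 3 (MUL): stall FU — free A3,Mu0,Ld0,B1 rp1 wp0
slot 4 (BR): ISSUE — free A3,Mu0,Ld0,B0 rp0 wp0
slot 5 (ALU): stall RD_PORT — free A3,Mu0,Ld0,B0 rp0 wp0
slot 6 (ALU): stall RD_PORT — free A3,Mu0,Ld0,B0 rp0 wp0
slot 7 (MEM): stall FU — free A3,Mu0,Ld0,B0 rp0 wp0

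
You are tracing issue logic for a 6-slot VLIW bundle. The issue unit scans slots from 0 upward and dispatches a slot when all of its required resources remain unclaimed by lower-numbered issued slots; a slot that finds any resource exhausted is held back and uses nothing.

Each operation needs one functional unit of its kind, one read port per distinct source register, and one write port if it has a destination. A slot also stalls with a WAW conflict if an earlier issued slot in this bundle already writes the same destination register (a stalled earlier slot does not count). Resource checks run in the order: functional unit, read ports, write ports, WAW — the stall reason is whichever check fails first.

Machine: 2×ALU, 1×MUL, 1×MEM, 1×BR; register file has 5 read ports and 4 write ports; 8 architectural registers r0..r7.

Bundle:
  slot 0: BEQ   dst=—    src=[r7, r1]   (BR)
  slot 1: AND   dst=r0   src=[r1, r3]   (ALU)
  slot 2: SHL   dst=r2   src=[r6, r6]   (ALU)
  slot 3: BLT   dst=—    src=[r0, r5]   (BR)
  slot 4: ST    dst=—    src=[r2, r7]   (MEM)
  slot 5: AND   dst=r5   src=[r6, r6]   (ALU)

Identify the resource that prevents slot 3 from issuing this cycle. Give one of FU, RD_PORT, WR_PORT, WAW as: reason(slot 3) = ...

reason(slot 3) = FU

  0. BR ⇒ go  {2A/1Mu/1Ld/0B | 3r 4w}
  1. ALU→r0 ⇒ go  {1A/1Mu/1Ld/0B | 1r 3w}
  2. ALU→r2 ⇒ go  {0A/1Mu/1Ld/0B | 0r 2w}
  3. BR ⇒ no(FU)  {0A/1Mu/1Ld/0B | 0r 2w}
  4. MEM ⇒ no(RD_PORT)  {0A/1Mu/1Ld/0B | 0r 2w}
  5. ALU→r5 ⇒ no(FU)  {0A/1Mu/1Ld/0B | 0r 2w}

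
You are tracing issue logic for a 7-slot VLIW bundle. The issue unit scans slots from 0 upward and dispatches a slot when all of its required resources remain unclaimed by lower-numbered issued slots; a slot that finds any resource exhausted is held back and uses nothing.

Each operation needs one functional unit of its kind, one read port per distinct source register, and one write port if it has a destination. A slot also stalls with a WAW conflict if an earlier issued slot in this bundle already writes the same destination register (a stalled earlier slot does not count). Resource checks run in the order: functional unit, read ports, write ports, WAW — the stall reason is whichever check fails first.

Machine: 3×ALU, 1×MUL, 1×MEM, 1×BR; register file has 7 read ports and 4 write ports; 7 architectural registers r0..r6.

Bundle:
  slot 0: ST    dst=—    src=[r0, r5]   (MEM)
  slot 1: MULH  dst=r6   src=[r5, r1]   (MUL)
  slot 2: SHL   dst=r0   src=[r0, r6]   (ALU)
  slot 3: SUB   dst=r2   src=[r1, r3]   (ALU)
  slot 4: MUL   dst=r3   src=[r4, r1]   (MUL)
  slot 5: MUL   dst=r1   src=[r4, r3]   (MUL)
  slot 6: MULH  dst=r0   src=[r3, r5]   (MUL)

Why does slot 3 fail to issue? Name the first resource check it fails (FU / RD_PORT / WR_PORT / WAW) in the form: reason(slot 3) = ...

reason(slot 3) = RD_PORT

#0 MEM src=r0,r5 dispatched  <A:3 Mu:1 Ld:0 B:1 rd:5 wr:4>
#1 MUL src=r5,r1 dispatched  <A:3 Mu:0 Ld:0 B:1 rd:3 wr:3>
#2 ALU src=r0,r6 dispatched  <A:2 Mu:0 Ld:0 B:1 rd:1 wr:2>
#3 ALU src=r1,r3 held:RD_PORT  <A:2 Mu:0 Ld:0 B:1 rd:1 wr:2>
#4 MUL src=r4,r1 held:FU  <A:2 Mu:0 Ld:0 B:1 rd:1 wr:2>
#5 MUL src=r4,r3 held:FU  <A:2 Mu:0 Ld:0 B:1 rd:1 wr:2>
#6 MUL src=r3,r5 held:FU  <A:2 Mu:0 Ld:0 B:1 rd:1 wr:2>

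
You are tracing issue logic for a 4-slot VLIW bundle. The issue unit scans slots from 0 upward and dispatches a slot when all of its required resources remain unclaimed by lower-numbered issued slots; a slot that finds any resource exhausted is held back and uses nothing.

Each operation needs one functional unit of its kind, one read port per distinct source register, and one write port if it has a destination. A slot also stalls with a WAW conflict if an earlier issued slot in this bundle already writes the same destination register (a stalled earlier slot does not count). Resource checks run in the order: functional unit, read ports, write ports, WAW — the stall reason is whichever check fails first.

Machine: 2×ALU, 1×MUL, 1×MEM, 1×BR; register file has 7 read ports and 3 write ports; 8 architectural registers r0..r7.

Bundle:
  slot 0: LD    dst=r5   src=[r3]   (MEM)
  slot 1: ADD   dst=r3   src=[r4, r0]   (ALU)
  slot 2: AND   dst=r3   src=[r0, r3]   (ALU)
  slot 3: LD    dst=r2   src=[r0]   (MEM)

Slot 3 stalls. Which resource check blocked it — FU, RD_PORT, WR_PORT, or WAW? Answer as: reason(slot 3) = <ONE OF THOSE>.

reason(slot 3) = FU

slot 0 (MEM): ISSUE — free A2,Mu1,Ld0,B1 rp6 wp2
slot 1 (ALU): ISSUE — free A1,Mu1,Ld0,B1 rp4 wp1
slot 2 (ALU): stall WAW — free A1,Mu1,Ld0,B1 rp4 wp1
slot 3 (MEM): stall FU — free A1,Mu1,Ld0,B1 rp4 wp1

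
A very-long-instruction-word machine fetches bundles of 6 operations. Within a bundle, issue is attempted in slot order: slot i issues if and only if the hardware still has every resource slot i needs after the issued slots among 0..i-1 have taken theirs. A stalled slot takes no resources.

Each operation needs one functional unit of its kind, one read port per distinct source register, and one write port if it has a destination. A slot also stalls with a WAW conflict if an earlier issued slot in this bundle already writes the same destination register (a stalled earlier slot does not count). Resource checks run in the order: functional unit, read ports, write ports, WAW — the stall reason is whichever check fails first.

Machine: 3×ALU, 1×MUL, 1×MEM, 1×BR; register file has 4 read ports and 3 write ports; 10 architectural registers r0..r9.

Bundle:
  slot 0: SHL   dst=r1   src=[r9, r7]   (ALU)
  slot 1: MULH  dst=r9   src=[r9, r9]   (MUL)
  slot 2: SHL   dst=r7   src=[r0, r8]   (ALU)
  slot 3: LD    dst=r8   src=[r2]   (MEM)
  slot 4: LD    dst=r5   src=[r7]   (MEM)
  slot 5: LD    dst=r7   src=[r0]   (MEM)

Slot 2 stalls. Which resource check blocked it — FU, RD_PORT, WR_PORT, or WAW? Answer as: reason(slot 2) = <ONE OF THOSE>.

  0. ALU→r1 ⇒ go  {2A/1Mu/1Ld/1B | 2r 2w}
  1. MUL→r9 ⇒ go  {2A/0Mu/1Ld/1B | 1r 1w}
  2. ALU→r7 ⇒ no(RD_PORT)  {2A/0Mu/1Ld/1B | 1r 1w}
  3. MEM→r8 ⇒ go  {2A/0Mu/0Ld/1B | 0r 0w}
  4. MEM→r5 ⇒ no(FU)  {2A/0Mu/0Ld/1B | 0r 0w}
  5. MEM→r7 ⇒ no(FU)  {2A/0Mu/0Ld/1B | 0r 0w}

reason(slot 2) = RD_PORT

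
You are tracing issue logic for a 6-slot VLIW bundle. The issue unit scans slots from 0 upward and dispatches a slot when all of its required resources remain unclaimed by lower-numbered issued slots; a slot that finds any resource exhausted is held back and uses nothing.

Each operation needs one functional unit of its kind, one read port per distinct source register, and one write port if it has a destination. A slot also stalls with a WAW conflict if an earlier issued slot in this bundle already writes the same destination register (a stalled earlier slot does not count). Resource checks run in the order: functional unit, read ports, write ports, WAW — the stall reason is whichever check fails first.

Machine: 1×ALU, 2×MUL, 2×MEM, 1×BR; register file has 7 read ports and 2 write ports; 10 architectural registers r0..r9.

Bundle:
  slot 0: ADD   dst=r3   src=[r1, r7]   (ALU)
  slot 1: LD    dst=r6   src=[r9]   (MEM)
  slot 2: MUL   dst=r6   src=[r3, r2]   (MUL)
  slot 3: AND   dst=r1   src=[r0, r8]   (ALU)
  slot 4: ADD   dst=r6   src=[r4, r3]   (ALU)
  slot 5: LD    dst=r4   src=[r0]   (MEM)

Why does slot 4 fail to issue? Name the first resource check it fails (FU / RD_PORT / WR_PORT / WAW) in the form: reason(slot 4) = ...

[0] ALU needs rd=2 wr=1: ok; after: ALU=0 MUL=2 MEM=2 BR=1, R=5, W=1
[1] MEM needs rd=1 wr=1: ok; after: ALU=0 MUL=2 MEM=1 BR=1, R=4, W=0
[2] MUL needs rd=2 wr=1: WR_PORT; after: ALU=0 MUL=2 MEM=1 BR=1, R=4, W=0
[3] ALU needs rd=2 wr=1: FU; after: ALU=0 MUL=2 MEM=1 BR=1, R=4, W=0
[4] ALU needs rd=2 wr=1: FU; after: ALU=0 MUL=2 MEM=1 BR=1, R=4, W=0
[5] MEM needs rd=1 wr=1: WR_PORT; after: ALU=0 MUL=2 MEM=1 BR=1, R=4, W=0

reason(slot 4) = FU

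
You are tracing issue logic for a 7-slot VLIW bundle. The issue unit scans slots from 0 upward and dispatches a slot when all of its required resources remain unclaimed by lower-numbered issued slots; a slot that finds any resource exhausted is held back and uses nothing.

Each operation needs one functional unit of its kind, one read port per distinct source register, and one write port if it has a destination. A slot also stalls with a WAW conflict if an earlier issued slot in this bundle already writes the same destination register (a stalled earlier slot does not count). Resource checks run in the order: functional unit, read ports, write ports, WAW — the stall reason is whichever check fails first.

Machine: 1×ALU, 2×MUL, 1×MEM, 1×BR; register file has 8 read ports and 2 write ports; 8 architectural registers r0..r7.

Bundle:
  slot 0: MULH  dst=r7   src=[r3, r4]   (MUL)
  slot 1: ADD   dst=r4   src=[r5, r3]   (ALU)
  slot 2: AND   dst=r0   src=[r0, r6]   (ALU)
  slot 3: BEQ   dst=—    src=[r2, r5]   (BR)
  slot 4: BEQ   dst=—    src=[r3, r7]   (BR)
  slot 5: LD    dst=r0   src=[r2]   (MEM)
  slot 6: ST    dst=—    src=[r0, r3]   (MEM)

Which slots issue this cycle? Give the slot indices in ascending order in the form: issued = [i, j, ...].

(0) want 1×MUL +2rd +1wr — yes → AL1|MU1|ME1|BR1|rd6|wr1
(1) want 1×ALU +2rd +1wr — yes → AL0|MU1|ME1|BR1|rd4|wr0
(2) want 1×ALU +2rd +1wr — FU → AL0|MU1|ME1|BR1|rd4|wr0
(3) want 1×BR +2rd +0wr — yes → AL0|MU1|ME1|BR0|rd2|wr0
(4) want 1×BR +2rd +0wr — FU → AL0|MU1|ME1|BR0|rd2|wr0
(5) want 1×MEM +1rd +1wr — WR_PORT → AL0|MU1|ME1|BR0|rd2|wr0
(6) want 1×MEM +2rd +0wr — yes → AL0|MU1|ME0|BR0|rd0|wr0

issued = [0, 1, 3, 6]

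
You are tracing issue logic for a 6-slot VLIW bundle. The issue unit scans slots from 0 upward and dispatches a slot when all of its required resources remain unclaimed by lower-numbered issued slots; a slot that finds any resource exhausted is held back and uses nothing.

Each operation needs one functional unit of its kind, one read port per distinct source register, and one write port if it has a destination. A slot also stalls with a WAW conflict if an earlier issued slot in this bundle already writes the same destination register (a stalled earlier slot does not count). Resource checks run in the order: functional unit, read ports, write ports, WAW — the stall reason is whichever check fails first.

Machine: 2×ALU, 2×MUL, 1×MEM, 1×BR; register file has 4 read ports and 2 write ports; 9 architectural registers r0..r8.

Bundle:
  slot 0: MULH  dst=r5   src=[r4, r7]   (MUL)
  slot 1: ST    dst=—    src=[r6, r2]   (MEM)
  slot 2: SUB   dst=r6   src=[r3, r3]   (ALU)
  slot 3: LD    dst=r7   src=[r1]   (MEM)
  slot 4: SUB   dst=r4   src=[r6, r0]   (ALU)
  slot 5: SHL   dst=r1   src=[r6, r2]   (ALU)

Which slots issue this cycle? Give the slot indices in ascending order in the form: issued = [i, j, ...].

issued = [0, 1]

  0. MUL→r5 ⇒ go  {2A/1Mu/1Ld/1B | 2r 1w}
  1. MEM ⇒ go  {2A/1Mu/0Ld/1B | 0r 1w}
  2. ALU→r6 ⇒ no(RD_PORT)  {2A/1Mu/0Ld/1B | 0r 1w}
  3. MEM→r7 ⇒ no(FU)  {2A/1Mu/0Ld/1B | 0r 1w}
  4. ALU→r4 ⇒ no(RD_PORT)  {2A/1Mu/0Ld/1B | 0r 1w}
  5. ALU→r1 ⇒ no(RD_PORT)  {2A/1Mu/0Ld/1B | 0r 1w}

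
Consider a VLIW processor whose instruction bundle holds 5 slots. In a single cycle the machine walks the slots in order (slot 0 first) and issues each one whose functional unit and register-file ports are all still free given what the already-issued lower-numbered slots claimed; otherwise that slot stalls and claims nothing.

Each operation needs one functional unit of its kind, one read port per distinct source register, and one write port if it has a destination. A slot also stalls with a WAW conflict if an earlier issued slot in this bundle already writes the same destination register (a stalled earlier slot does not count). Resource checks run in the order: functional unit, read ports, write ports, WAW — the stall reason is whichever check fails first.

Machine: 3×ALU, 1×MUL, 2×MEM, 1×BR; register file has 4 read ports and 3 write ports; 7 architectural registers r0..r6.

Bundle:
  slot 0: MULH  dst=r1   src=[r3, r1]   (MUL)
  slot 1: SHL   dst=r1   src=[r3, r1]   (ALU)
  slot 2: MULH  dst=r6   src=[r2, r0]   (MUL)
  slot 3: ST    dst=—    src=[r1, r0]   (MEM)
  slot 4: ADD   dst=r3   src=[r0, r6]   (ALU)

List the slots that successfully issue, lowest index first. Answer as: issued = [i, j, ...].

issued = [0, 3]

#0 MUL src=r3,r1 dispatched  <A:3 Mu:0 Ld:2 B:1 rd:2 wr:2>
#1 ALU src=r3,r1 held:WAW  <A:3 Mu:0 Ld:2 B:1 rd:2 wr:2>
#2 MUL src=r2,r0 held:FU  <A:3 Mu:0 Ld:2 B:1 rd:2 wr:2>
#3 MEM src=r1,r0 dispatched  <A:3 Mu:0 Ld:1 B:1 rd:0 wr:2>
#4 ALU src=r0,r6 held:RD_PORT  <A:3 Mu:0 Ld:1 B:1 rd:0 wr:2>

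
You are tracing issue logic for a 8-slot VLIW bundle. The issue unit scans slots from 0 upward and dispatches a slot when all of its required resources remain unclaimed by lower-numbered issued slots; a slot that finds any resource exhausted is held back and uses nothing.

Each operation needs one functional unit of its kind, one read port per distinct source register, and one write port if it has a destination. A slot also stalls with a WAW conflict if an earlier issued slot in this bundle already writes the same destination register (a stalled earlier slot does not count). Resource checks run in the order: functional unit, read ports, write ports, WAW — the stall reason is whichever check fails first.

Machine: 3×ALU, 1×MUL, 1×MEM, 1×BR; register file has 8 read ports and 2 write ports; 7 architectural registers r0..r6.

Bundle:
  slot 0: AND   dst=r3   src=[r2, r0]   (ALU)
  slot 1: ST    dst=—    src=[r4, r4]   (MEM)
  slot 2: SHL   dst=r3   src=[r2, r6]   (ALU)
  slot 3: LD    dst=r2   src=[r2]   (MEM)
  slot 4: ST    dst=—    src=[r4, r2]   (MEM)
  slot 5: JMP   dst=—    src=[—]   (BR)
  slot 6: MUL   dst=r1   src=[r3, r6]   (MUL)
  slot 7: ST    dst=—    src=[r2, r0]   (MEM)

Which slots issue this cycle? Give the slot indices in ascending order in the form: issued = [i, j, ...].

issued = [0, 1, 5, 6]

(0) want 1×ALU +2rd +1wr — yes → AL2|MU1|ME1|BR1|rd6|wr1
(1) want 1×MEM +1rd +0wr — yes → AL2|MU1|ME0|BR1|rd5|wr1
(2) want 1×ALU +2rd +1wr — WAW → AL2|MU1|ME0|BR1|rd5|wr1
(3) want 1×MEM +1rd +1wr — FU → AL2|MU1|ME0|BR1|rd5|wr1
(4) want 1×MEM +2rd +0wr — FU → AL2|MU1|ME0|BR1|rd5|wr1
(5) want 1×BR +0rd +0wr — yes → AL2|MU1|ME0|BR0|rd5|wr1
(6) want 1×MUL +2rd +1wr — yes → AL2|MU0|ME0|BR0|rd3|wr0
(7) want 1×MEM +2rd +0wr — FU → AL2|MU0|ME0|BR0|rd3|wr0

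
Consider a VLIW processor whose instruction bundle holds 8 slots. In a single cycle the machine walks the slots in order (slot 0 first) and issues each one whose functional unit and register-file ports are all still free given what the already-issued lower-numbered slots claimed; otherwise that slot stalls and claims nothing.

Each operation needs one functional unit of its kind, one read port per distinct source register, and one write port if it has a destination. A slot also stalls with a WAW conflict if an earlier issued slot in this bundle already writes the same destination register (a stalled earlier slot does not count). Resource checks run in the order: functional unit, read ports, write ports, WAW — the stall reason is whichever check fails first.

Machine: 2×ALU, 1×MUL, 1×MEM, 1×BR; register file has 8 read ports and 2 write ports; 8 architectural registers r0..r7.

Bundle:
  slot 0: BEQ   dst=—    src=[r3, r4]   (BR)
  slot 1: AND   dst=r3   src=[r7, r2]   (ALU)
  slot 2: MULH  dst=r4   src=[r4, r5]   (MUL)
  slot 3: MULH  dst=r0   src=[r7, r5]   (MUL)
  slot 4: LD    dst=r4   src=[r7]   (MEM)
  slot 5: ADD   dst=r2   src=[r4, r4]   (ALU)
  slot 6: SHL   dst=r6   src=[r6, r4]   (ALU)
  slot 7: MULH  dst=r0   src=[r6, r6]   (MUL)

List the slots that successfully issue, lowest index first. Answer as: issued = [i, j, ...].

#0 BR src=r3,r4 dispatched  <A:2 Mu:1 Ld:1 B:0 rd:6 wr:2>
#1 ALU src=r7,r2 dispatched  <A:1 Mu:1 Ld:1 B:0 rd:4 wr:1>
#2 MUL src=r4,r5 dispatched  <A:1 Mu:0 Ld:1 B:0 rd:2 wr:0>
#3 MUL src=r7,r5 held:FU  <A:1 Mu:0 Ld:1 B:0 rd:2 wr:0>
#4 MEM src=r7 held:WR_PORT  <A:1 Mu:0 Ld:1 B:0 rd:2 wr:0>
#5 ALU src=r4,r4 held:WR_PORT  <A:1 Mu:0 Ld:1 B:0 rd:2 wr:0>
#6 ALU src=r6,r4 held:WR_PORT  <A:1 Mu:0 Ld:1 B:0 rd:2 wr:0>
#7 MUL src=r6,r6 held:FU  <A:1 Mu:0 Ld:1 B:0 rd:2 wr:0>

issued = [0, 1, 2]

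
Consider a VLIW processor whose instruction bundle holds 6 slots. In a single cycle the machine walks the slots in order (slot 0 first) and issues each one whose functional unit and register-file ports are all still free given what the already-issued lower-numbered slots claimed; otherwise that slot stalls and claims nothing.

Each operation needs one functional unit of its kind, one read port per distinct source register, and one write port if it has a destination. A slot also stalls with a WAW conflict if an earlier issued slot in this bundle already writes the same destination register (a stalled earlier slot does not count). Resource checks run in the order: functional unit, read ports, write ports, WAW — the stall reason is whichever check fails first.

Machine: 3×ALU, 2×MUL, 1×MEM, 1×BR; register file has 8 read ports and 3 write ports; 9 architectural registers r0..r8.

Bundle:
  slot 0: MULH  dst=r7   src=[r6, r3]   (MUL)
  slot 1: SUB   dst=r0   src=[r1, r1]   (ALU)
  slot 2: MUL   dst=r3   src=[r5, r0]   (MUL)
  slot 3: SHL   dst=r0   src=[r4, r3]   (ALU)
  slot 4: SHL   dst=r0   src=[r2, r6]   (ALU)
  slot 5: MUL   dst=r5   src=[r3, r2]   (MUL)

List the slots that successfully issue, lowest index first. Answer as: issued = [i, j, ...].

issued = [0, 1, 2]

  0. MUL→r7 ⇒ go  {3A/1Mu/1Ld/1B | 6r 2w}
  1. ALU→r0 ⇒ go  {2A/1Mu/1Ld/1B | 5r 1w}
  2. MUL→r3 ⇒ go  {2A/0Mu/1Ld/1B | 3r 0w}
  3. ALU→r0 ⇒ no(WR_PORT)  {2A/0Mu/1Ld/1B | 3r 0w}
  4. ALU→r0 ⇒ no(WR_PORT)  {2A/0Mu/1Ld/1B | 3r 0w}
  5. MUL→r5 ⇒ no(FU)  {2A/0Mu/1Ld/1B | 3r 0w}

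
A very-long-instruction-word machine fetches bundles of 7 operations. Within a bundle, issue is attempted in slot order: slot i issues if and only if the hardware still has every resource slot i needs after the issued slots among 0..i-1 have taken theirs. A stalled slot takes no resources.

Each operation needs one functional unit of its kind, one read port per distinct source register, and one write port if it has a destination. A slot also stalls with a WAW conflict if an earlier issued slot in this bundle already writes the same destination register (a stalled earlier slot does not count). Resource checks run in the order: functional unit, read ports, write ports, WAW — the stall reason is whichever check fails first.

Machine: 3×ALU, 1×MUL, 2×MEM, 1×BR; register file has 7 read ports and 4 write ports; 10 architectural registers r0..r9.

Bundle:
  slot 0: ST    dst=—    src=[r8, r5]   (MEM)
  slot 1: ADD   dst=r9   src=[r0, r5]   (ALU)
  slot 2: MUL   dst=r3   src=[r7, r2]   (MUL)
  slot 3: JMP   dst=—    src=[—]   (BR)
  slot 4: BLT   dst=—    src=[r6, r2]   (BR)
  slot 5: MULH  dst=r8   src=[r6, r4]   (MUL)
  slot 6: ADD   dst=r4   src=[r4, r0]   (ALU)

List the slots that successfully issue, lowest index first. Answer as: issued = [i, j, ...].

issued = [0, 1, 2, 3]

#0 MEM src=r8,r5 dispatched  <A:3 Mu:1 Ld:1 B:1 rd:5 wr:4>
#1 ALU src=r0,r5 dispatched  <A:2 Mu:1 Ld:1 B:1 rd:3 wr:3>
#2 MUL src=r7,r2 dispatched  <A:2 Mu:0 Ld:1 B:1 rd:1 wr:2>
#3 BR src=- dispatched  <A:2 Mu:0 Ld:1 B:0 rd:1 wr:2>
#4 BR src=r6,r2 held:FU  <A:2 Mu:0 Ld:1 B:0 rd:1 wr:2>
#5 MUL src=r6,r4 held:FU  <A:2 Mu:0 Ld:1 B:0 rd:1 wr:2>
#6 ALU src=r4,r0 held:RD_PORT  <A:2 Mu:0 Ld:1 B:0 rd:1 wr:2>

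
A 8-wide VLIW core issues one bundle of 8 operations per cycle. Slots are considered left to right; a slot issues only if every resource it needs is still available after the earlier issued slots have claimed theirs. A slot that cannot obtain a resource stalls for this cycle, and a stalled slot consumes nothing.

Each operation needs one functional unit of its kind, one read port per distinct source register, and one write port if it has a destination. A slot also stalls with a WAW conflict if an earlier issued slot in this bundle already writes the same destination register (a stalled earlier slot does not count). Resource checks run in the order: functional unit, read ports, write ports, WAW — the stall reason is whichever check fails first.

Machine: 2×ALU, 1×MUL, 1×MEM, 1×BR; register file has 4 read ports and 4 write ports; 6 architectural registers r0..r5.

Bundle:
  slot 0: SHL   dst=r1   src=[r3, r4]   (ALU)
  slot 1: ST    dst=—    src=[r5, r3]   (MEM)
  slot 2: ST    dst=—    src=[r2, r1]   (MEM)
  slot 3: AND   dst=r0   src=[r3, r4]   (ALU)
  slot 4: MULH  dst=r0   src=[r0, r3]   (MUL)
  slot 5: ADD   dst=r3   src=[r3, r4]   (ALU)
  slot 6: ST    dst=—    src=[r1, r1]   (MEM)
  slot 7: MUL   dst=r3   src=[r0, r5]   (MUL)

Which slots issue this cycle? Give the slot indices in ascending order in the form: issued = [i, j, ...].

  0. ALU→r1 ⇒ go  {1A/1Mu/1Ld/1B | 2r 3w}
  1. MEM ⇒ go  {1A/1Mu/0Ld/1B | 0r 3w}
  2. MEM ⇒ no(FU)  {1A/1Mu/0Ld/1B | 0r 3w}
  3. ALU→r0 ⇒ no(RD_PORT)  {1A/1Mu/0Ld/1B | 0r 3w}
  4. MUL→r0 ⇒ no(RD_PORT)  {1A/1Mu/0Ld/1B | 0r 3w}
  5. ALU→r3 ⇒ no(RD_PORT)  {1A/1Mu/0Ld/1B | 0r 3w}
  6. MEM ⇒ no(FU)  {1A/1Mu/0Ld/1B | 0r 3w}
  7. MUL→r3 ⇒ no(RD_PORT)  {1A/1Mu/0Ld/1B | 0r 3w}

issued = [0, 1]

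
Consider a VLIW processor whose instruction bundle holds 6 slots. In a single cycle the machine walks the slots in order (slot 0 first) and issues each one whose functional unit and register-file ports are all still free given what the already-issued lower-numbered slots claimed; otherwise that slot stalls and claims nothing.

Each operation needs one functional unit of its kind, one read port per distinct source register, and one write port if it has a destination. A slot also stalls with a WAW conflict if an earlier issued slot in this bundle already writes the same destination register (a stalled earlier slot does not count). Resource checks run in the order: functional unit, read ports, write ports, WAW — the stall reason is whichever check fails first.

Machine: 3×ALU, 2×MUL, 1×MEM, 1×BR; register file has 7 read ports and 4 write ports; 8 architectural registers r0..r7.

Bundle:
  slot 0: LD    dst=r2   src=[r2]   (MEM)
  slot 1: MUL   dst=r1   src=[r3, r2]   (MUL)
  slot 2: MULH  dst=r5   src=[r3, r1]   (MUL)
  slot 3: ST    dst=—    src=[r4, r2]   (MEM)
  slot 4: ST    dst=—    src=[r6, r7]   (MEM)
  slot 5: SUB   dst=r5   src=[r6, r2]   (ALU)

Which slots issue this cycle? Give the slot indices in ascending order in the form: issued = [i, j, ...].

issued = [0, 1, 2]

[0] MEM needs rd=1 wr=1: ok; after: ALU=3 MUL=2 MEM=0 BR=1, R=6, W=3
[1] MUL needs rd=2 wr=1: ok; after: ALU=3 MUL=1 MEM=0 BR=1, R=4, W=2
[2] MUL needs rd=2 wr=1: ok; after: ALU=3 MUL=0 MEM=0 BR=1, R=2, W=1
[3] MEM needs rd=2 wr=0: FU; after: ALU=3 MUL=0 MEM=0 BR=1, R=2, W=1
[4] MEM needs rd=2 wr=0: FU; after: ALU=3 MUL=0 MEM=0 BR=1, R=2, W=1
[5] ALU needs rd=2 wr=1: WAW; after: ALU=3 MUL=0 MEM=0 BR=1, R=2, W=1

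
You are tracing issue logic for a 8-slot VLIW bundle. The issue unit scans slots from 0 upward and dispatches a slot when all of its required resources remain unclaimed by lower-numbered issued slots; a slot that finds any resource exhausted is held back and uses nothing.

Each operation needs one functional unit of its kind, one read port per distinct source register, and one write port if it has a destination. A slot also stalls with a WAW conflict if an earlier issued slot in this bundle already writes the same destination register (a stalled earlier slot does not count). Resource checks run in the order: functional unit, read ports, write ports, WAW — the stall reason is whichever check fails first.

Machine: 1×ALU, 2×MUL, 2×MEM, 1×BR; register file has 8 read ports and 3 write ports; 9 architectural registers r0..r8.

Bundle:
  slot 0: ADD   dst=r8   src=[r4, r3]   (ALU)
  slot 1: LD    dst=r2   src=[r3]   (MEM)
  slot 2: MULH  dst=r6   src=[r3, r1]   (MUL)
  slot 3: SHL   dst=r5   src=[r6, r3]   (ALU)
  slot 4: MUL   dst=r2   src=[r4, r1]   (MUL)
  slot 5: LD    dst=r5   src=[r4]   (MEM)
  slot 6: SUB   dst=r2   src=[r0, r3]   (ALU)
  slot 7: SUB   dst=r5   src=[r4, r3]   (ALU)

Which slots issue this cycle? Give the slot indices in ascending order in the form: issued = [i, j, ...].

issued = [0, 1, 2]

#0 ALU src=r4,r3 dispatched  <A:0 Mu:2 Ld:2 B:1 rd:6 wr:2>
#1 MEM src=r3 dispatched  <A:0 Mu:2 Ld:1 B:1 rd:5 wr:1>
#2 MUL src=r3,r1 dispatched  <A:0 Mu:1 Ld:1 B:1 rd:3 wr:0>
#3 ALU src=r6,r3 held:FU  <A:0 Mu:1 Ld:1 B:1 rd:3 wr:0>
#4 MUL src=r4,r1 held:WR_PORT  <A:0 Mu:1 Ld:1 B:1 rd:3 wr:0>
#5 MEM src=r4 held:WR_PORT  <A:0 Mu:1 Ld:1 B:1 rd:3 wr:0>
#6 ALU src=r0,r3 held:FU  <A:0 Mu:1 Ld:1 B:1 rd:3 wr:0>
#7 ALU src=r4,r3 held:FU  <A:0 Mu:1 Ld:1 B:1 rd:3 wr:0>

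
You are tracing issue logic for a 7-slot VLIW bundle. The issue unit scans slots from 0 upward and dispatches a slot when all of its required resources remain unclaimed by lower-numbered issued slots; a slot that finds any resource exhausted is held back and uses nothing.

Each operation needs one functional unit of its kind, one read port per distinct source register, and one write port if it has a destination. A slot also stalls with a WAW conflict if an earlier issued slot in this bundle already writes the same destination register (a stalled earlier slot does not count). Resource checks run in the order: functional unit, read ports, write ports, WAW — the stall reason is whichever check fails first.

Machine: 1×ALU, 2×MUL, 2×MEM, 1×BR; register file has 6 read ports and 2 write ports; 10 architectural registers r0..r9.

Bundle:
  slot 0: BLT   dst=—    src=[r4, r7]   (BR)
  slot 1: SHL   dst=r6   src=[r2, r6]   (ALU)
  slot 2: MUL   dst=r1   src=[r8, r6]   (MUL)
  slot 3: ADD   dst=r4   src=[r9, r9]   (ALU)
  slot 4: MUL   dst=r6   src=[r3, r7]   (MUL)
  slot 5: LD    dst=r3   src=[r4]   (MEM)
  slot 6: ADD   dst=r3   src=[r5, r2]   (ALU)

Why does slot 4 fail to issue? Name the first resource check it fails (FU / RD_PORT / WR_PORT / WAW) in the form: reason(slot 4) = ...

slot 0 (BR): ISSUE — free A1,Mu2,Ld2,B0 rp4 wp2
slot 1 (ALU): ISSUE — free A0,Mu2,Ld2,B0 rp2 wp1
slot 2 (MUL): ISSUE — free A0,Mu1,Ld2,B0 rp0 wp0
slot 3 (ALU): stall FU — free A0,Mu1,Ld2,B0 rp0 wp0
slot 4 (MUL): stall RD_PORT — free A0,Mu1,Ld2,B0 rp0 wp0
slot 5 (MEM): stall RD_PORT — free A0,Mu1,Ld2,B0 rp0 wp0
slot 6 (ALU): stall FU — free A0,Mu1,Ld2,B0 rp0 wp0

reason(slot 4) = RD_PORT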